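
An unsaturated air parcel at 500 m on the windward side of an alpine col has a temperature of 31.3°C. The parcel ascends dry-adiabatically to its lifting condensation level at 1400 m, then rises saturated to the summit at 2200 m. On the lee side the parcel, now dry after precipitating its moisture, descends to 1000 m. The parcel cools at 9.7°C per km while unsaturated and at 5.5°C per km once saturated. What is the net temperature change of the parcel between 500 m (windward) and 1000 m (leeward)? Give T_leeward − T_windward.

500 → 1400 m (dry, 9.7°C/km): ΔT = -9.7 × 0.9 = -8.73°C → T = 22.57°C
1400 → 2200 m (saturated, 5.5°C/km): ΔT = -5.5 × 0.8 = -4.4°C → T = 18.17°C
2200 → 1000 m (dry descent, 9.7°C/km): ΔT = +9.7 × 1.2 = +11.64°C → T = 29.81°C
Net change vs windward start: 29.81 − 31.3 = -1.49°C

-1.49°C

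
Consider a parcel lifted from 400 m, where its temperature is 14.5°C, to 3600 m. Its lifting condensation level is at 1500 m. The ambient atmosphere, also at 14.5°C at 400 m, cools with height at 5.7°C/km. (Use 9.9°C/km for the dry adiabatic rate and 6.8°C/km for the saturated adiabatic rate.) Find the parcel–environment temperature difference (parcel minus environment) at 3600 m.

-6.93°C (parcel cooler than environment)

Parcel:
  400–1500 m, dry: Δz = 1.1 km ⇒ ΔT = -10.89°C; T = 3.61°C
  1500–3600 m, saturated: Δz = 2.1 km ⇒ ΔT = -14.28°C; T = -10.67°C
Environment:
  400–3600 m, environment: Δz = 3.2 km ⇒ ΔT = -18.24°C; T = -3.74°C
T_parcel − T_env = -10.67 − (-3.74) = -6.93°C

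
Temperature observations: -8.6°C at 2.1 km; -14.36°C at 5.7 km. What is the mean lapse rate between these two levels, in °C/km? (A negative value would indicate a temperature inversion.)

1.6°C/km

Γ = −ΔT/Δz = (-8.6 − (-14.36)) / (5700 − 2100) m
  = 5.76°C / 3.6 km = 1.6°C/km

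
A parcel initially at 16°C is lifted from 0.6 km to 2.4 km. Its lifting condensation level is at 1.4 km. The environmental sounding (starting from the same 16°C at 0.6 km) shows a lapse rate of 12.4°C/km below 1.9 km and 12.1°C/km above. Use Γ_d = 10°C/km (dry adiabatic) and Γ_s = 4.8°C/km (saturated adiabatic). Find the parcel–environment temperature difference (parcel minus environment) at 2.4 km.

Parcel:
  From 600 m to 1400 m (dry): cools by 10 × 0.8 = 8°C, giving 8°C.
  From 1400 m to 2400 m (saturated): cools by 4.8 × 1 = 4.8°C, giving 3.2°C.
Environment:
  From 600 m to 1900 m (environment, lower layer): cools by 12.4 × 1.3 = 16.12°C, giving -0.12°C.
  From 1900 m to 2400 m (environment, upper layer): cools by 12.1 × 0.5 = 6.05°C, giving -6.17°C.
T_parcel − T_env = 3.2 − (-6.17) = +9.37°C

+9.37°C (parcel warmer than environment)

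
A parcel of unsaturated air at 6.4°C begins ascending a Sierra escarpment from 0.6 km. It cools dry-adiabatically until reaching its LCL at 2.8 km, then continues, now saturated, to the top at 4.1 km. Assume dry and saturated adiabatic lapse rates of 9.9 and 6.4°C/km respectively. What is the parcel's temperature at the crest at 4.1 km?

-23.7°C

600–2800 m, dry: Δz = 2.2 km ⇒ ΔT = -21.78°C; T = -15.38°C
2800–4100 m, saturated: Δz = 1.3 km ⇒ ΔT = -8.32°C; T = -23.7°C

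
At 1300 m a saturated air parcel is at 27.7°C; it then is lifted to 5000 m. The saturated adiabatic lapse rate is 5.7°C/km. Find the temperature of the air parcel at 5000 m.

6.61°C

1300–5000 m, saturated adiabatic: Δz = 3.7 km ⇒ ΔT = -21.09°C; T = 6.61°C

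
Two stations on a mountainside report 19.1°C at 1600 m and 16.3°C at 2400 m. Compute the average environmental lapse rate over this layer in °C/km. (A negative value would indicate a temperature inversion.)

Γ = −ΔT/Δz = (19.1 − 16.3) / (2400 − 1600) m
  = 2.8°C / 0.8 km = 3.5°C/km

3.5°C/km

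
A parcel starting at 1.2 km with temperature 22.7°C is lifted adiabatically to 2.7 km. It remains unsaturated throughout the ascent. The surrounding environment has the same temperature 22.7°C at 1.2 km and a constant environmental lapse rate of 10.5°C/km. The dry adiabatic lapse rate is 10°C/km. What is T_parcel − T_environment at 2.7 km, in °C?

Parcel:
  1200 → 2700 m (dry, 10°C/km): ΔT = -10 × 1.5 = -15°C → T = 7.7°C
Environment:
  1200 → 2700 m (environment, 10.5°C/km): ΔT = -10.5 × 1.5 = -15.75°C → T = 6.95°C
T_parcel − T_env = 7.7 − 6.95 = +0.75°C

+0.75°C (parcel warmer than environment)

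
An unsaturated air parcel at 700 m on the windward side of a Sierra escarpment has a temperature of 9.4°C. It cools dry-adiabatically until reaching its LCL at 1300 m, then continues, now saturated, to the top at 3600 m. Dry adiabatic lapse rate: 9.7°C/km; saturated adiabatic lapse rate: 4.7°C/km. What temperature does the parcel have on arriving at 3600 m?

Dry to 1300 m: -9.7 × 0.6 km = -5.82°C, so T = 3.58°C.
Saturated to 3600 m: -4.7 × 2.3 km = -10.81°C, so T = -7.23°C.

-7.23°C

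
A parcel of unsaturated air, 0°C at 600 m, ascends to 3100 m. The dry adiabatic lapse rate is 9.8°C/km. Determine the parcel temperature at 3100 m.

600 → 3100 m (dry adiabatic, 9.8°C/km): ΔT = -9.8 × 2.5 = -24.5°C → T = -24.5°C

-24.5°C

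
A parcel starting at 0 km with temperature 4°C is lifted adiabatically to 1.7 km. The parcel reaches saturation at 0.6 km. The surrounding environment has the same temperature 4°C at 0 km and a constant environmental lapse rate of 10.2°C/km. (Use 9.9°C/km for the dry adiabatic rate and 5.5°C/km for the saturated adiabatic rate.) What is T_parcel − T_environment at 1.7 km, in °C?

Parcel:
  From 0 m to 600 m (dry): cools by 9.9 × 0.6 = 5.94°C, giving -1.94°C.
  From 600 m to 1700 m (saturated): cools by 5.5 × 1.1 = 6.05°C, giving -7.99°C.
Environment:
  From 0 m to 1700 m (environment): cools by 10.2 × 1.7 = 17.34°C, giving -13.34°C.
T_parcel − T_env = -7.99 − (-13.34) = +5.35°C

+5.35°C (parcel warmer than environment)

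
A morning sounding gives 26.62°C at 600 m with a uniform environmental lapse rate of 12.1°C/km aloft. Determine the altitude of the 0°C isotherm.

Height above start = (26.62 − 0) / 12.1 = 2.2 km
Altitude = 600 m + 2200 m = 2800 m

2800 m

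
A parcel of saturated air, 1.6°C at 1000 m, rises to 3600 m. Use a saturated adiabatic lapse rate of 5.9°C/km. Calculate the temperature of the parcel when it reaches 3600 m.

-13.74°C

1000 → 3600 m (saturated adiabatic, 5.9°C/km): ΔT = -5.9 × 2.6 = -15.34°C → T = -13.74°C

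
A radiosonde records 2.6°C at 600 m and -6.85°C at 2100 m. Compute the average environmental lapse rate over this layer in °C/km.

Γ = −ΔT/Δz = (2.6 − (-6.85)) / (2100 − 600) m
  = 9.45°C / 1.5 km = 6.3°C/km

6.3°C/km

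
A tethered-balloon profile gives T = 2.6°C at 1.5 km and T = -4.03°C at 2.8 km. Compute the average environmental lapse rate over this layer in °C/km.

Γ = −ΔT/Δz = (2.6 − (-4.03)) / (2800 − 1500) m
  = 6.63°C / 1.3 km = 5.1°C/km

5.1°C/km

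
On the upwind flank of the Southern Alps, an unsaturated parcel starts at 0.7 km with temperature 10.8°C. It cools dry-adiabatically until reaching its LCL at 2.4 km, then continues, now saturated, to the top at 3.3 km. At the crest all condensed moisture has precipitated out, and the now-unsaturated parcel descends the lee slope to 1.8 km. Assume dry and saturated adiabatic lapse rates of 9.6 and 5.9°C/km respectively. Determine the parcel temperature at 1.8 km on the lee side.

3.57°C

700 → 2400 m (dry, 9.6°C/km): ΔT = -9.6 × 1.7 = -16.32°C → T = -5.52°C
2400 → 3300 m (saturated, 5.9°C/km): ΔT = -5.9 × 0.9 = -5.31°C → T = -10.83°C
3300 → 1800 m (dry descent, 9.6°C/km): ΔT = +9.6 × 1.5 = +14.4°C → T = 3.57°C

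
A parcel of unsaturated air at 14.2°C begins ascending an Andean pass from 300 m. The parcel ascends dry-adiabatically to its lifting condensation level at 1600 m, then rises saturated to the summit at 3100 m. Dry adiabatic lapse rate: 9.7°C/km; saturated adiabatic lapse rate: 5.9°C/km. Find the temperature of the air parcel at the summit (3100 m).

300–1600 m, dry: Δz = 1.3 km ⇒ ΔT = -12.61°C; T = 1.59°C
1600–3100 m, saturated: Δz = 1.5 km ⇒ ΔT = -8.85°C; T = -7.26°C

-7.26°C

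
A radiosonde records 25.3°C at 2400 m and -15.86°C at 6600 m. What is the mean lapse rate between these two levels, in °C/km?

Γ = −ΔT/Δz = (25.3 − (-15.86)) / (6600 − 2400) m
  = 41.16°C / 4.2 km = 9.8°C/km

9.8°C/km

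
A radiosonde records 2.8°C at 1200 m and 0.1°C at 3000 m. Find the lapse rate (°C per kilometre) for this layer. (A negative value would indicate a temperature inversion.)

Γ = −ΔT/Δz = (2.8 − 0.1) / (3000 − 1200) m
  = 2.7°C / 1.8 km = 1.5°C/km

1.5°C/km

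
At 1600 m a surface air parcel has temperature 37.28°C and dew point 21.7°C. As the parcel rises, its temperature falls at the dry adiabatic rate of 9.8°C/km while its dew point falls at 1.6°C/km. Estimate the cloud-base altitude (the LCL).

T and T_d converge at 9.8 − 1.6 = 8.2°C per km
Height above start = (37.28 − 21.7) / 8.2 = 1.9 km
LCL altitude = 1600 m + 1900 m = 3500 m

3500 m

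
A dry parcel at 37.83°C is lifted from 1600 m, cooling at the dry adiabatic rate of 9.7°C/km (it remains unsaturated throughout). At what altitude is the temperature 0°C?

Height above start = (37.83 − 0) / 9.7 = 3.9 km
Altitude = 1600 m + 3900 m = 5500 m

5500 m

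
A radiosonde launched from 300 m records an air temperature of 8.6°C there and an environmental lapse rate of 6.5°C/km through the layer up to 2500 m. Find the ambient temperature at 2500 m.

-5.7°C

300–2500 m, environmental: Δz = 2.2 km ⇒ ΔT = -14.3°C; T = -5.7°C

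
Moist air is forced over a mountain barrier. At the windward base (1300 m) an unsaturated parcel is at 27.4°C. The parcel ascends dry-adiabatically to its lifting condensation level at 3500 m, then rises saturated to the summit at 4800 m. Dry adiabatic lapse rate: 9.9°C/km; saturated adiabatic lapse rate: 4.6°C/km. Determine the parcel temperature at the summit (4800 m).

Dry to 3500 m: -9.9 × 2.2 km = -21.78°C, so T = 5.62°C.
Saturated to 4800 m: -4.6 × 1.3 km = -5.98°C, so T = -0.36°C.

-0.36°C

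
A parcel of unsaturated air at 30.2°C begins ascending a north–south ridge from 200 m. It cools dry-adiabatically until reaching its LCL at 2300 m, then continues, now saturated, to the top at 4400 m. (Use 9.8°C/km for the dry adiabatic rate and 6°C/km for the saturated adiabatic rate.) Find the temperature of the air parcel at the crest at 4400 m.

200 → 2300 m (dry, 9.8°C/km): ΔT = -9.8 × 2.1 = -20.58°C → T = 9.62°C
2300 → 4400 m (saturated, 6°C/km): ΔT = -6 × 2.1 = -12.6°C → T = -2.98°C

-2.98°C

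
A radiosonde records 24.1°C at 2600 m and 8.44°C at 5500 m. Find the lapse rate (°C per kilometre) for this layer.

5.4°C/km

Γ = −ΔT/Δz = (24.1 − 8.44) / (5500 − 2600) m
  = 15.66°C / 2.9 km = 5.4°C/km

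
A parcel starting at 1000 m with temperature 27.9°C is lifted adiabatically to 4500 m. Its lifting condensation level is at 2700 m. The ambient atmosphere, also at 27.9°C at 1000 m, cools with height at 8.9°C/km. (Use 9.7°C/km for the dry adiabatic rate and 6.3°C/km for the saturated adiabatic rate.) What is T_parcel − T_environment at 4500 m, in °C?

Parcel:
  1000 → 2700 m (dry, 9.7°C/km): ΔT = -9.7 × 1.7 = -16.49°C → T = 11.41°C
  2700 → 4500 m (saturated, 6.3°C/km): ΔT = -6.3 × 1.8 = -11.34°C → T = 0.07°C
Environment:
  1000 → 4500 m (environment, 8.9°C/km): ΔT = -8.9 × 3.5 = -31.15°C → T = -3.25°C
T_parcel − T_env = 0.07 − (-3.25) = +3.32°C

+3.32°C (parcel warmer than environment)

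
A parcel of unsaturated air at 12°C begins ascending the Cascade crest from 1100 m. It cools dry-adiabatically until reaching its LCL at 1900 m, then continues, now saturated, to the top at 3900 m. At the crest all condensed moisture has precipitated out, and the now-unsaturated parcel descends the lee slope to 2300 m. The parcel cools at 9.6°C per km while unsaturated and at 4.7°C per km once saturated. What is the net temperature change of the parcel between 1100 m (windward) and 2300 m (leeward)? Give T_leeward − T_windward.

-1.72°C

Dry to 1900 m: -9.6 × 0.8 km = -7.68°C, so T = 4.32°C.
Saturated to 3900 m: -4.7 × 2 km = -9.4°C, so T = -5.08°C.
Dry descent to 2300 m: +9.6 × 1.6 km = +15.36°C, so T = 10.28°C.
Net change vs windward start: 10.28 − 12 = -1.72°C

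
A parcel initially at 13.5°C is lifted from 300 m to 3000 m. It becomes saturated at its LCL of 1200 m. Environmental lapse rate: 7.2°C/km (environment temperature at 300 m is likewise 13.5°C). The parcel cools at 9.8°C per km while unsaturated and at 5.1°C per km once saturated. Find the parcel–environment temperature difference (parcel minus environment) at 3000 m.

Parcel:
  300 → 1200 m (dry, 9.8°C/km): ΔT = -9.8 × 0.9 = -8.82°C → T = 4.68°C
  1200 → 3000 m (saturated, 5.1°C/km): ΔT = -5.1 × 1.8 = -9.18°C → T = -4.5°C
Environment:
  300 → 3000 m (environment, 7.2°C/km): ΔT = -7.2 × 2.7 = -19.44°C → T = -5.94°C
T_parcel − T_env = -4.5 − (-5.94) = +1.44°C

+1.44°C (parcel warmer than environment)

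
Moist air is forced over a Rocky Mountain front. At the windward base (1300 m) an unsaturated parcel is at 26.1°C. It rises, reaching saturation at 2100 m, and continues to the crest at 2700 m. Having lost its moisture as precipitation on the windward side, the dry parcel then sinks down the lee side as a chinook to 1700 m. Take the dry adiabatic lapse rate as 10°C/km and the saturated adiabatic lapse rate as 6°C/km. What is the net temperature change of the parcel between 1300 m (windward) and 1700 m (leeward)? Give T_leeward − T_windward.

-1.6°C

From 1300 m to 2100 m (dry): cools by 10 × 0.8 = 8°C, giving 18.1°C.
From 2100 m to 2700 m (saturated): cools by 6 × 0.6 = 3.6°C, giving 14.5°C.
From 2700 m to 1700 m (dry descent): warms by 10 × 1 = 10°C, giving 24.5°C.
Net change vs windward start: 24.5 − 26.1 = -1.6°C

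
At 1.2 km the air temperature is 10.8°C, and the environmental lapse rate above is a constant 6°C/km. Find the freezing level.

3 km

Height above start = (10.8 − 0) / 6 = 1.8 km
Altitude = 1200 m + 1800 m = 3000 m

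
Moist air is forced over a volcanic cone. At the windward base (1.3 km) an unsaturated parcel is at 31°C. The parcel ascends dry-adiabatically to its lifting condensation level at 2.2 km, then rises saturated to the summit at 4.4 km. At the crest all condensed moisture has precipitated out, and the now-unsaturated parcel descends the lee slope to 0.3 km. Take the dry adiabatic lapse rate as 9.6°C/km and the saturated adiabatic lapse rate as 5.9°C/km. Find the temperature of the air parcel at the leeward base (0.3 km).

48.74°C

1300–2200 m, dry: Δz = 0.9 km ⇒ ΔT = -8.64°C; T = 22.36°C
2200–4400 m, saturated: Δz = 2.2 km ⇒ ΔT = -12.98°C; T = 9.38°C
4400–300 m, dry descent: Δz = 4.1 km ⇒ ΔT = +39.36°C; T = 48.74°C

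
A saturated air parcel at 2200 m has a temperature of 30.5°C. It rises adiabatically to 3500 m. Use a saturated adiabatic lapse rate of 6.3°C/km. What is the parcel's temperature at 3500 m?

22.31°C

From 2200 m to 3500 m (saturated adiabatic): cools by 6.3 × 1.3 = 8.19°C, giving 22.31°C.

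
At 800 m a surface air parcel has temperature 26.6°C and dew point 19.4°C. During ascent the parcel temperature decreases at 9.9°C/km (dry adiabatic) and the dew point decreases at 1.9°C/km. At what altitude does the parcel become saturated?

1700 m

T and T_d converge at 9.9 − 1.9 = 8°C per km
Height above start = (26.6 − 19.4) / 8 = 0.9 km
LCL altitude = 800 m + 900 m = 1700 m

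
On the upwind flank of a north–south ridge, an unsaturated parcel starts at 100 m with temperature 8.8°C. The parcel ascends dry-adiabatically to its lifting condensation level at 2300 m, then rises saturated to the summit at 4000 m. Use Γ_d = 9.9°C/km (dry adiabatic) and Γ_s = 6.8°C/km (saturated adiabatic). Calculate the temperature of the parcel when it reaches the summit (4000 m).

From 100 m to 2300 m (dry): cools by 9.9 × 2.2 = 21.78°C, giving -12.98°C.
From 2300 m to 4000 m (saturated): cools by 6.8 × 1.7 = 11.56°C, giving -24.54°C.

-24.54°C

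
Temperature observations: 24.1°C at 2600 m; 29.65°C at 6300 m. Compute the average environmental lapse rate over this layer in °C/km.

Γ = −ΔT/Δz = (24.1 − 29.65) / (6300 − 2600) m
  = -5.55°C / 3.7 km = -1.5°C/km

-1.5°C/km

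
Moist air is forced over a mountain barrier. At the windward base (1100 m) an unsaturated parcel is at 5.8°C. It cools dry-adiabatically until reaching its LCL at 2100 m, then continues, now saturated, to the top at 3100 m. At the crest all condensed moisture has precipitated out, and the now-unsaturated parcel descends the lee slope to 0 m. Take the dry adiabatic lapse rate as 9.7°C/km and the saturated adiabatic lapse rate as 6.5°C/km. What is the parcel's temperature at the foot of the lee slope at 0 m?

Dry to 2100 m: -9.7 × 1 km = -9.7°C, so T = -3.9°C.
Saturated to 3100 m: -6.5 × 1 km = -6.5°C, so T = -10.4°C.
Dry descent to 0 m: +9.7 × 3.1 km = +30.07°C, so T = 19.67°C.

19.67°C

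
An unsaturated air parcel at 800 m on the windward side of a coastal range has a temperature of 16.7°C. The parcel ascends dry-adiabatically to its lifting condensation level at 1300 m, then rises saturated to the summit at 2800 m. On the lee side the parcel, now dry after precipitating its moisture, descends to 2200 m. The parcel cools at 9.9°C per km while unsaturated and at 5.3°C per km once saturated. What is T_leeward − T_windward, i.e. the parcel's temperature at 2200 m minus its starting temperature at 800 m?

-6.96°C

800–1300 m, dry: Δz = 0.5 km ⇒ ΔT = -4.95°C; T = 11.75°C
1300–2800 m, saturated: Δz = 1.5 km ⇒ ΔT = -7.95°C; T = 3.8°C
2800–2200 m, dry descent: Δz = 0.6 km ⇒ ΔT = +5.94°C; T = 9.74°C
Net change vs windward start: 9.74 − 16.7 = -6.96°C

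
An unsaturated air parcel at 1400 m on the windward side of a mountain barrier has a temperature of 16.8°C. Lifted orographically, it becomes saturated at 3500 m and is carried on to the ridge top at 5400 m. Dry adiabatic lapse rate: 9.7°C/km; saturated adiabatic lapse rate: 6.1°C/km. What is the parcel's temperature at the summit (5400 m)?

Dry to 3500 m: -9.7 × 2.1 km = -20.37°C, so T = -3.57°C.
Saturated to 5400 m: -6.1 × 1.9 km = -11.59°C, so T = -15.16°C.

-15.16°C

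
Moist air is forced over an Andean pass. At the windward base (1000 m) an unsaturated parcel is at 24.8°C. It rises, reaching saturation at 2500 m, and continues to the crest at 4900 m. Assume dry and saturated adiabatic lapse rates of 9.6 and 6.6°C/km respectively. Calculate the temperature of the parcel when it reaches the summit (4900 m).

-5.44°C

Dry to 2500 m: -9.6 × 1.5 km = -14.4°C, so T = 10.4°C.
Saturated to 4900 m: -6.6 × 2.4 km = -15.84°C, so T = -5.44°C.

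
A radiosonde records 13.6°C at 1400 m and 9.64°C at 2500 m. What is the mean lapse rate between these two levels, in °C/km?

Γ = −ΔT/Δz = (13.6 − 9.64) / (2500 − 1400) m
  = 3.96°C / 1.1 km = 3.6°C/km

3.6°C/km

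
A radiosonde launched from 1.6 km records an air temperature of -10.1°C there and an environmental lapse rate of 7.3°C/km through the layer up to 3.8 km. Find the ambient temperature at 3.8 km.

-26.16°C

1600 → 3800 m (environmental, 7.3°C/km): ΔT = -7.3 × 2.2 = -16.06°C → T = -26.16°C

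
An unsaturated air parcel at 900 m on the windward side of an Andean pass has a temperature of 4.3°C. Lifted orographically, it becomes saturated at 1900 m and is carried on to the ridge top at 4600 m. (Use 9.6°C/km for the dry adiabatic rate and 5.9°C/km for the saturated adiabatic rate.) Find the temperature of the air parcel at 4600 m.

-21.23°C

900–1900 m, dry: Δz = 1 km ⇒ ΔT = -9.6°C; T = -5.3°C
1900–4600 m, saturated: Δz = 2.7 km ⇒ ΔT = -15.93°C; T = -21.23°C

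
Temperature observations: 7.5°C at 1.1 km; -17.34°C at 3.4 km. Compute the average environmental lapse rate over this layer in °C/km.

10.8°C/km

Γ = −ΔT/Δz = (7.5 − (-17.34)) / (3400 − 1100) m
  = 24.84°C / 2.3 km = 10.8°C/km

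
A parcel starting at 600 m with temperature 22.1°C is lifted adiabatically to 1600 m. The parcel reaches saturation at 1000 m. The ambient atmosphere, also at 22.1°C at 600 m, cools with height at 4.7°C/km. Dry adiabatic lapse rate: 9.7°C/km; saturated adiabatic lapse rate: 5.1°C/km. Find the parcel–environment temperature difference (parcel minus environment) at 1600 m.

-2.24°C (parcel cooler than environment)

Parcel:
  Dry to 1000 m: -9.7 × 0.4 km = -3.88°C, so T = 18.22°C.
  Saturated to 1600 m: -5.1 × 0.6 km = -3.06°C, so T = 15.16°C.
Environment:
  Environment to 1600 m: -4.7 × 1 km = -4.7°C, so T = 17.4°C.
T_parcel − T_env = 15.16 − 17.4 = -2.24°C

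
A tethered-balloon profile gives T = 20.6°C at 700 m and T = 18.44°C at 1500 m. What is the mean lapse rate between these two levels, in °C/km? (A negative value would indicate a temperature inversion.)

2.7°C/km

Γ = −ΔT/Δz = (20.6 − 18.44) / (1500 − 700) m
  = 2.16°C / 0.8 km = 2.7°C/km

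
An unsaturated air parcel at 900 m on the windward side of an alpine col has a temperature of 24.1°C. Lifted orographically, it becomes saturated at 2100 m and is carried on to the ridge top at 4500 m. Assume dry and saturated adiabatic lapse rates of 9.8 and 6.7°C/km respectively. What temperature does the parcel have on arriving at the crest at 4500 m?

Dry to 2100 m: -9.8 × 1.2 km = -11.76°C, so T = 12.34°C.
Saturated to 4500 m: -6.7 × 2.4 km = -16.08°C, so T = -3.74°C.

-3.74°C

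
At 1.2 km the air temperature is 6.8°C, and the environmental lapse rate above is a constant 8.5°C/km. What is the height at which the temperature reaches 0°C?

2 km

Height above start = (6.8 − 0) / 8.5 = 0.8 km
Altitude = 1200 m + 800 m = 2000 m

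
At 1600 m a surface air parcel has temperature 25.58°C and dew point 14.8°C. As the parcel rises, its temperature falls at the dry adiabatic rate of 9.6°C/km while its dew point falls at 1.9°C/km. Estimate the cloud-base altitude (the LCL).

3000 m

T and T_d converge at 9.6 − 1.9 = 7.7°C per km
Height above start = (25.58 − 14.8) / 7.7 = 1.4 km
LCL altitude = 1600 m + 1400 m = 3000 m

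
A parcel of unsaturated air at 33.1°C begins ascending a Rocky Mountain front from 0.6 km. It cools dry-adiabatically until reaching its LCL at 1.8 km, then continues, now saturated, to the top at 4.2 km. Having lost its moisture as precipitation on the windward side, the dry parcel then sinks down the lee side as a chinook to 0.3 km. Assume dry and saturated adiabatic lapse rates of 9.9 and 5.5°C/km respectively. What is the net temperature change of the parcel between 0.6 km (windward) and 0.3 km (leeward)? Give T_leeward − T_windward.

+13.53°C

From 600 m to 1800 m (dry): cools by 9.9 × 1.2 = 11.88°C, giving 21.22°C.
From 1800 m to 4200 m (saturated): cools by 5.5 × 2.4 = 13.2°C, giving 8.02°C.
From 4200 m to 300 m (dry descent): warms by 9.9 × 3.9 = 38.61°C, giving 46.63°C.
Net change vs windward start: 46.63 − 33.1 = +13.53°C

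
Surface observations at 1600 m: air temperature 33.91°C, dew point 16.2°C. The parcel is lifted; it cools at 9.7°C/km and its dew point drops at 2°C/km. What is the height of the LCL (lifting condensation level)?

T and T_d converge at 9.7 − 2 = 7.7°C per km
Height above start = (33.91 − 16.2) / 7.7 = 2.3 km
LCL altitude = 1600 m + 2300 m = 3900 m

3900 m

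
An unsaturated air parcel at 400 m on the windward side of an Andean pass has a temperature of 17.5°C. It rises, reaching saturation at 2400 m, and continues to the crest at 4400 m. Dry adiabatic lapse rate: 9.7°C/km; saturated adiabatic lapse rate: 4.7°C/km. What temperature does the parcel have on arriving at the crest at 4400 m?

400–2400 m, dry: Δz = 2 km ⇒ ΔT = -19.4°C; T = -1.9°C
2400–4400 m, saturated: Δz = 2 km ⇒ ΔT = -9.4°C; T = -11.3°C

-11.3°C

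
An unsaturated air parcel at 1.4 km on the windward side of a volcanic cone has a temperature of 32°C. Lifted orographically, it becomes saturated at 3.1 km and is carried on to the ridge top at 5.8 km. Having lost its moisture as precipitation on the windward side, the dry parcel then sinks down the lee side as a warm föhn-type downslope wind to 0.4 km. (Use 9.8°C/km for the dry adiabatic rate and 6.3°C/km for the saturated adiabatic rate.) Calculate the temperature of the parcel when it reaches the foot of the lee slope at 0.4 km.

1400 → 3100 m (dry, 9.8°C/km): ΔT = -9.8 × 1.7 = -16.66°C → T = 15.34°C
3100 → 5800 m (saturated, 6.3°C/km): ΔT = -6.3 × 2.7 = -17.01°C → T = -1.67°C
5800 → 400 m (dry descent, 9.8°C/km): ΔT = +9.8 × 5.4 = +52.92°C → T = 51.25°C

51.25°C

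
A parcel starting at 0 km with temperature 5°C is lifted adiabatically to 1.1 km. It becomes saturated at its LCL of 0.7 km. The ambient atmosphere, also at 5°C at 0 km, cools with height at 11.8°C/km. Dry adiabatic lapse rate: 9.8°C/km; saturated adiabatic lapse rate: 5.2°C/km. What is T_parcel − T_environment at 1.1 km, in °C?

+4.04°C (parcel warmer than environment)

Parcel:
  Dry to 700 m: -9.8 × 0.7 km = -6.86°C, so T = -1.86°C.
  Saturated to 1100 m: -5.2 × 0.4 km = -2.08°C, so T = -3.94°C.
Environment:
  Environment to 1100 m: -11.8 × 1.1 km = -12.98°C, so T = -7.98°C.
T_parcel − T_env = -3.94 − (-7.98) = +4.04°C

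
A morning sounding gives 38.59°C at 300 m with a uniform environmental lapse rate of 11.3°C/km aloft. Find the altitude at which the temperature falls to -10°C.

Height above start = (38.59 − (-10)) / 11.3 = 4.3 km
Altitude = 300 m + 4300 m = 4600 m

4600 m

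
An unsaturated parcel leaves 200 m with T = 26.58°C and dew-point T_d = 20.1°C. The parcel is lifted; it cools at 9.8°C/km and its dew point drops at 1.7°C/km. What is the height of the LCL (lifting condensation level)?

1000 m

T and T_d converge at 9.8 − 1.7 = 8.1°C per km
Height above start = (26.58 − 20.1) / 8.1 = 0.8 km
LCL altitude = 200 m + 800 m = 1000 m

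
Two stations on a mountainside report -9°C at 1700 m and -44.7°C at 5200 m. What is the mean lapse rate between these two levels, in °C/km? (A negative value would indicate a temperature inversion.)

10.2°C/km

Γ = −ΔT/Δz = (-9 − (-44.7)) / (5200 − 1700) m
  = 35.7°C / 3.5 km = 10.2°C/km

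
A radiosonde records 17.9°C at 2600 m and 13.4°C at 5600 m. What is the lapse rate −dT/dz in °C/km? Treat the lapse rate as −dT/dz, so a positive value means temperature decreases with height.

Γ = −ΔT/Δz = (17.9 − 13.4) / (5600 − 2600) m
  = 4.5°C / 3 km = 1.5°C/km

1.5°C/km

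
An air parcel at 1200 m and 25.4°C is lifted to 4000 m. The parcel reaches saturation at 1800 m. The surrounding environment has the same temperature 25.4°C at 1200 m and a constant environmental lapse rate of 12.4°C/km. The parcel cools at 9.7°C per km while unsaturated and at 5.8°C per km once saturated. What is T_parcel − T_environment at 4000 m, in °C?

Parcel:
  From 1200 m to 1800 m (dry): cools by 9.7 × 0.6 = 5.82°C, giving 19.58°C.
  From 1800 m to 4000 m (saturated): cools by 5.8 × 2.2 = 12.76°C, giving 6.82°C.
Environment:
  From 1200 m to 4000 m (environment): cools by 12.4 × 2.8 = 34.72°C, giving -9.32°C.
T_parcel − T_env = 6.82 − (-9.32) = +16.14°C

+16.14°C (parcel warmer than environment)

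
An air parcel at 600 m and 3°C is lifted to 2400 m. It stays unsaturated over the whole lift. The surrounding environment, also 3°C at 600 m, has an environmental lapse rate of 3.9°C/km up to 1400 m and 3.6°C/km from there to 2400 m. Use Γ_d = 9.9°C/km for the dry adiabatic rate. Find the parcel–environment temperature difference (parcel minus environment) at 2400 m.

Parcel:
  Dry to 2400 m: -9.9 × 1.8 km = -17.82°C, so T = -14.82°C.
Environment:
  Environment, lower layer to 1400 m: -3.9 × 0.8 km = -3.12°C, so T = -0.12°C.
  Environment, upper layer to 2400 m: -3.6 × 1 km = -3.6°C, so T = -3.72°C.
T_parcel − T_env = -14.82 − (-3.72) = -11.1°C

-11.1°C (parcel cooler than environment)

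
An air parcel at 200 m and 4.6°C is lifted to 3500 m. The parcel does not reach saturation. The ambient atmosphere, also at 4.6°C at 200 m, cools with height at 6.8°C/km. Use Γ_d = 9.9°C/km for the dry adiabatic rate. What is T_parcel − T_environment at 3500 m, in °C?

-10.23°C (parcel cooler than environment)

Parcel:
  200 → 3500 m (dry, 9.9°C/km): ΔT = -9.9 × 3.3 = -32.67°C → T = -28.07°C
Environment:
  200 → 3500 m (environment, 6.8°C/km): ΔT = -6.8 × 3.3 = -22.44°C → T = -17.84°C
T_parcel − T_env = -28.07 − (-17.84) = -10.23°C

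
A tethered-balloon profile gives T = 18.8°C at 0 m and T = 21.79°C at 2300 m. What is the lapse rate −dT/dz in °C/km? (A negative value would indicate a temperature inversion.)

-1.3°C/km

Γ = −ΔT/Δz = (18.8 − 21.79) / (2300 − 0) m
  = -2.99°C / 2.3 km = -1.3°C/km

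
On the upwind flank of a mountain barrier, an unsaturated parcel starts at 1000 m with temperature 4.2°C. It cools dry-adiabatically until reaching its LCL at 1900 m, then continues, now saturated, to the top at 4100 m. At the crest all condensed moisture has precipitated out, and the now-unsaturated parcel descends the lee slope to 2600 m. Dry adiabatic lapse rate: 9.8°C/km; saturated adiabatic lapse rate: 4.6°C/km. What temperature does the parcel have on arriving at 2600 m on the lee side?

1000 → 1900 m (dry, 9.8°C/km): ΔT = -9.8 × 0.9 = -8.82°C → T = -4.62°C
1900 → 4100 m (saturated, 4.6°C/km): ΔT = -4.6 × 2.2 = -10.12°C → T = -14.74°C
4100 → 2600 m (dry descent, 9.8°C/km): ΔT = +9.8 × 1.5 = +14.7°C → T = -0.04°C

-0.04°C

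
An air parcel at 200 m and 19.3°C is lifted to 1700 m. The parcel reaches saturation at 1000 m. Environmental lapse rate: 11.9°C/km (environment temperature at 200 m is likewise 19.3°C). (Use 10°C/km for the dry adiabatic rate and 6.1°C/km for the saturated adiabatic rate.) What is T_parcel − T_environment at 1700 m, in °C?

+5.58°C (parcel warmer than environment)

Parcel:
  From 200 m to 1000 m (dry): cools by 10 × 0.8 = 8°C, giving 11.3°C.
  From 1000 m to 1700 m (saturated): cools by 6.1 × 0.7 = 4.27°C, giving 7.03°C.
Environment:
  From 200 m to 1700 m (environment): cools by 11.9 × 1.5 = 17.85°C, giving 1.45°C.
T_parcel − T_env = 7.03 − 1.45 = +5.58°C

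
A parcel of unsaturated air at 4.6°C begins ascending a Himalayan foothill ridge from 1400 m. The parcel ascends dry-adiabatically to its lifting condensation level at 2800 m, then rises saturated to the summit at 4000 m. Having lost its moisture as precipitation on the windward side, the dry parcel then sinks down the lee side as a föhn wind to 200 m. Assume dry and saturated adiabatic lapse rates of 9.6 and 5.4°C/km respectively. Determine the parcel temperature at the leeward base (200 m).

21.16°C

From 1400 m to 2800 m (dry): cools by 9.6 × 1.4 = 13.44°C, giving -8.84°C.
From 2800 m to 4000 m (saturated): cools by 5.4 × 1.2 = 6.48°C, giving -15.32°C.
From 4000 m to 200 m (dry descent): warms by 9.6 × 3.8 = 36.48°C, giving 21.16°C.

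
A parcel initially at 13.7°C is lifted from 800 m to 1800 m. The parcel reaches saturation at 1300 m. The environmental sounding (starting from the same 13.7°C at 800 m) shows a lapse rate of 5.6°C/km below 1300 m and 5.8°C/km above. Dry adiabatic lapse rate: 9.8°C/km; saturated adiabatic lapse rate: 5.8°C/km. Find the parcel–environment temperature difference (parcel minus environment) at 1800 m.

Parcel:
  800 → 1300 m (dry, 9.8°C/km): ΔT = -9.8 × 0.5 = -4.9°C → T = 8.8°C
  1300 → 1800 m (saturated, 5.8°C/km): ΔT = -5.8 × 0.5 = -2.9°C → T = 5.9°C
Environment:
  800 → 1300 m (environment, lower layer, 5.6°C/km): ΔT = -5.6 × 0.5 = -2.8°C → T = 10.9°C
  1300 → 1800 m (environment, upper layer, 5.8°C/km): ΔT = -5.8 × 0.5 = -2.9°C → T = 8°C
T_parcel − T_env = 5.9 − 8 = -2.1°C

-2.1°C (parcel cooler than environment)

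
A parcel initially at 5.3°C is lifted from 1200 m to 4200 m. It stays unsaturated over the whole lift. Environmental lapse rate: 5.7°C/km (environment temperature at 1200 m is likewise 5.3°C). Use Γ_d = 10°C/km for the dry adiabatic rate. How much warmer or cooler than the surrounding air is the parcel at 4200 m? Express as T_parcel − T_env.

Parcel:
  From 1200 m to 4200 m (dry): cools by 10 × 3 = 30°C, giving -24.7°C.
Environment:
  From 1200 m to 4200 m (environment): cools by 5.7 × 3 = 17.1°C, giving -11.8°C.
T_parcel − T_env = -24.7 − (-11.8) = -12.9°C

-12.9°C (parcel cooler than environment)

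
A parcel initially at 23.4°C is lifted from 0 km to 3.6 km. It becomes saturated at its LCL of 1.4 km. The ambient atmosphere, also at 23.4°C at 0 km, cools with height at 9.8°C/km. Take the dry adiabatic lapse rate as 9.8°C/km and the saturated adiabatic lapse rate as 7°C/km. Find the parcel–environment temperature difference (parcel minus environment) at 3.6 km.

Parcel:
  Dry to 1400 m: -9.8 × 1.4 km = -13.72°C, so T = 9.68°C.
  Saturated to 3600 m: -7 × 2.2 km = -15.4°C, so T = -5.72°C.
Environment:
  Environment to 3600 m: -9.8 × 3.6 km = -35.28°C, so T = -11.88°C.
T_parcel − T_env = -5.72 − (-11.88) = +6.16°C

+6.16°C (parcel warmer than environment)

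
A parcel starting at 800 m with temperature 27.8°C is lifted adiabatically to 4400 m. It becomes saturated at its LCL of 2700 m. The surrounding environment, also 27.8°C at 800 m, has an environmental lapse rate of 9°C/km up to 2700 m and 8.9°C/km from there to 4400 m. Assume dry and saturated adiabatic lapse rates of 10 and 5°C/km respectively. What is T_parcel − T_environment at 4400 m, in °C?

+4.73°C (parcel warmer than environment)

Parcel:
  From 800 m to 2700 m (dry): cools by 10 × 1.9 = 19°C, giving 8.8°C.
  From 2700 m to 4400 m (saturated): cools by 5 × 1.7 = 8.5°C, giving 0.3°C.
Environment:
  From 800 m to 2700 m (environment, lower layer): cools by 9 × 1.9 = 17.1°C, giving 10.7°C.
  From 2700 m to 4400 m (environment, upper layer): cools by 8.9 × 1.7 = 15.13°C, giving -4.43°C.
T_parcel − T_env = 0.3 − (-4.43) = +4.73°C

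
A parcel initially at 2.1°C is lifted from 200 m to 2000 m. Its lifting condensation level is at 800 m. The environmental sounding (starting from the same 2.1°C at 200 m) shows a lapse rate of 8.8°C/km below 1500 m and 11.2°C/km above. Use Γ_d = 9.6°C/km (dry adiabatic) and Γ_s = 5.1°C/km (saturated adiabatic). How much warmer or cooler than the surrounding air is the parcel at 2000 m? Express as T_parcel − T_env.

+5.16°C (parcel warmer than environment)

Parcel:
  From 200 m to 800 m (dry): cools by 9.6 × 0.6 = 5.76°C, giving -3.66°C.
  From 800 m to 2000 m (saturated): cools by 5.1 × 1.2 = 6.12°C, giving -9.78°C.
Environment:
  From 200 m to 1500 m (environment, lower layer): cools by 8.8 × 1.3 = 11.44°C, giving -9.34°C.
  From 1500 m to 2000 m (environment, upper layer): cools by 11.2 × 0.5 = 5.6°C, giving -14.94°C.
T_parcel − T_env = -9.78 − (-14.94) = +5.16°C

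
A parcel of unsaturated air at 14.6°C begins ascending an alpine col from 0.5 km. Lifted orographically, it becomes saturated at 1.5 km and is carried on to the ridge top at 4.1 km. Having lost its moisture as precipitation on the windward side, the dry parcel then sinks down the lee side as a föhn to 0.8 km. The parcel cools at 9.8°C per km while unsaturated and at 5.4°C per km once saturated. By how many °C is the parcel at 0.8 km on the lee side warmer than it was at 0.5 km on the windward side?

+8.5°C

500–1500 m, dry: Δz = 1 km ⇒ ΔT = -9.8°C; T = 4.8°C
1500–4100 m, saturated: Δz = 2.6 km ⇒ ΔT = -14.04°C; T = -9.24°C
4100–800 m, dry descent: Δz = 3.3 km ⇒ ΔT = +32.34°C; T = 23.1°C
Net change vs windward start: 23.1 − 14.6 = +8.5°C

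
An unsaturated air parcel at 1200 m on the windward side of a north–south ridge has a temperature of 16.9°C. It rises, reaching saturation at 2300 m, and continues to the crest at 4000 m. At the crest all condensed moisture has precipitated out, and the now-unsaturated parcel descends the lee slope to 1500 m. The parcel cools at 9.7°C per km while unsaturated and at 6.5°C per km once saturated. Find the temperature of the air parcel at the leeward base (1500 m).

19.43°C

From 1200 m to 2300 m (dry): cools by 9.7 × 1.1 = 10.67°C, giving 6.23°C.
From 2300 m to 4000 m (saturated): cools by 6.5 × 1.7 = 11.05°C, giving -4.82°C.
From 4000 m to 1500 m (dry descent): warms by 9.7 × 2.5 = 24.25°C, giving 19.43°C.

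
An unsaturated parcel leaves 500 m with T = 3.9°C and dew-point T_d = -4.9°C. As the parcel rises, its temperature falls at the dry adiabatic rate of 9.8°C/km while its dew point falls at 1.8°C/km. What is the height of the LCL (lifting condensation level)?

1600 m

T and T_d converge at 9.8 − 1.8 = 8°C per km
Height above start = (3.9 − (-4.9)) / 8 = 1.1 km
LCL altitude = 500 m + 1100 m = 1600 m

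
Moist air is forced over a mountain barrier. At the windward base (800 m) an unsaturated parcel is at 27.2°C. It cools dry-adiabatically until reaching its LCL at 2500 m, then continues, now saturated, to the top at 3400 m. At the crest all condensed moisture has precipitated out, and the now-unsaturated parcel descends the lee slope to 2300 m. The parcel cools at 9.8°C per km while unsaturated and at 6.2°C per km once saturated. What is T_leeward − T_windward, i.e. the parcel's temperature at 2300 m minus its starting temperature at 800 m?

800–2500 m, dry: Δz = 1.7 km ⇒ ΔT = -16.66°C; T = 10.54°C
2500–3400 m, saturated: Δz = 0.9 km ⇒ ΔT = -5.58°C; T = 4.96°C
3400–2300 m, dry descent: Δz = 1.1 km ⇒ ΔT = +10.78°C; T = 15.74°C
Net change vs windward start: 15.74 − 27.2 = -11.46°C

-11.46°C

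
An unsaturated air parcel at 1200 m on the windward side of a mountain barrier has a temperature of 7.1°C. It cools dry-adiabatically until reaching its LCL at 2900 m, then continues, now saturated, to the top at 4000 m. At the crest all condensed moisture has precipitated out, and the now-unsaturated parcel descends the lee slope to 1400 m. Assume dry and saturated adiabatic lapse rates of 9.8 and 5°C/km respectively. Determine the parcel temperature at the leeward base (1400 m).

1200 → 2900 m (dry, 9.8°C/km): ΔT = -9.8 × 1.7 = -16.66°C → T = -9.56°C
2900 → 4000 m (saturated, 5°C/km): ΔT = -5 × 1.1 = -5.5°C → T = -15.06°C
4000 → 1400 m (dry descent, 9.8°C/km): ΔT = +9.8 × 2.6 = +25.48°C → T = 10.42°C

10.42°C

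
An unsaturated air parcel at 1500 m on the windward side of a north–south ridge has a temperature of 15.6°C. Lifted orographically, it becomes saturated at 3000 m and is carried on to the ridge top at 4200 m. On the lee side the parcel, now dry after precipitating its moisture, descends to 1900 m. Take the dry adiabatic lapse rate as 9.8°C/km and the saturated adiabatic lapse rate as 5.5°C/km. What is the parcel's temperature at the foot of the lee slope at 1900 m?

From 1500 m to 3000 m (dry): cools by 9.8 × 1.5 = 14.7°C, giving 0.9°C.
From 3000 m to 4200 m (saturated): cools by 5.5 × 1.2 = 6.6°C, giving -5.7°C.
From 4200 m to 1900 m (dry descent): warms by 9.8 × 2.3 = 22.54°C, giving 16.84°C.

16.84°C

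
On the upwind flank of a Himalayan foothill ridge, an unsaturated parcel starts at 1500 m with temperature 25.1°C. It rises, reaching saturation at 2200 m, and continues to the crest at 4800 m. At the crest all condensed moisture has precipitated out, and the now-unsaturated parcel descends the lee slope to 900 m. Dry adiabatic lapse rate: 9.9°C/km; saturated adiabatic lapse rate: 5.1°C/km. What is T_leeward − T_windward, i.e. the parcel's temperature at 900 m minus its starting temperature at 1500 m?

From 1500 m to 2200 m (dry): cools by 9.9 × 0.7 = 6.93°C, giving 18.17°C.
From 2200 m to 4800 m (saturated): cools by 5.1 × 2.6 = 13.26°C, giving 4.91°C.
From 4800 m to 900 m (dry descent): warms by 9.9 × 3.9 = 38.61°C, giving 43.52°C.
Net change vs windward start: 43.52 − 25.1 = +18.42°C

+18.42°C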